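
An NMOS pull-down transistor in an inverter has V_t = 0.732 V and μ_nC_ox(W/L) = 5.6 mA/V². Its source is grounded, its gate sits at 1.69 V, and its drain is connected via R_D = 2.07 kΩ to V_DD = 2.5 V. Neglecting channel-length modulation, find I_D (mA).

I_D = 1.10 mA

V_GS = V_G = 1.69 V, so V_ov = 1.69 − 0.732 = 0.958 V.
Assume saturation: I_D = ½ k_n V_ov² = 0.5 × 5.6 × 0.958² = 2.57 mA, giving V_DS = V_DD − I_D R_D = 2.5 − 2.57 × 2.07 = -2.82 V.
But -2.82 V < V_ov = 0.958 V, so the device is actually in triode.
In triode I_D = k_n[V_ov V_DS − ½ V_DS²] and I_D = (V_DD − V_DS)/R_D. Equating: 5.8 V_DS² − 12.11 V_DS + 2.5 = 0, giving V_DS = 0.232 V (the root below V_ov).
I_D = (2.5 − 0.232) / 2.07 = 1.1 mA.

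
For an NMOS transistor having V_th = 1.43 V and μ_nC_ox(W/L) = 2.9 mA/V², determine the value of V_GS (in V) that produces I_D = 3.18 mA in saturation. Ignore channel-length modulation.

In saturation I_D = ½ k_n (V_GS − V_th)², so V_GS − V_th = √(2 I_D / k_n) = √(2 × 3.18 / 2.9) = 1.48 V.
V_GS = 1.43 + 1.48 = 2.91 V.

V_GS = 2.91 V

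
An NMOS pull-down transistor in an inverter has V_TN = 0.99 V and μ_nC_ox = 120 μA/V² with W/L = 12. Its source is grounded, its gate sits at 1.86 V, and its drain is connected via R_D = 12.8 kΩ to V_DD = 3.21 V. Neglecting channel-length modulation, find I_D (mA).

V_GS = V_G = 1.86 V, so V_ov = 1.86 − 0.99 = 0.87 V.
k_n = μ_nC_ox · (W/L) = 1.44 mA/V².
Assume saturation: I_D = ½ k_n V_ov² = 0.5 × 1.44 × 0.87² = 0.545 mA, giving V_DS = V_DD − I_D R_D = 3.21 − 0.545 × 12.8 = -3.77 V.
But -3.77 V < V_ov = 0.87 V, so the device is actually in triode.
In triode I_D = k_n[V_ov V_DS − ½ V_DS²] and I_D = (V_DD − V_DS)/R_D. Equating: 9.22 V_DS² − 17.04 V_DS + 3.21 = 0, giving V_DS = 0.213 V (the root below V_ov).
I_D = (3.21 − 0.213) / 12.8 = 0.234 mA.

I_D = 0.234 mA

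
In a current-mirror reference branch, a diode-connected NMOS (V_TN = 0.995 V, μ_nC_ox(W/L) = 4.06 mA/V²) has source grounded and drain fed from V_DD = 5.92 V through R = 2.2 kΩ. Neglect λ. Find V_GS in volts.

V_GS = 1.94 V

With gate tied to drain, V_GS = V_DS ≥ V_GS − V_TN, so the device is in saturation.
KCL at the drain: ½ k_n (V_GS − V_TN)² = (V_DD − V_GS)/R.
Let x = V_GS − 0.995. Then 4.47 x² + x − 4.925 = 0, giving x = 0.944 V (positive root), so V_GS = 1.94 V.
I_D = (V_DD − V_GS)/R = (5.92 − 1.94) / 2.2 = 1.81 mA.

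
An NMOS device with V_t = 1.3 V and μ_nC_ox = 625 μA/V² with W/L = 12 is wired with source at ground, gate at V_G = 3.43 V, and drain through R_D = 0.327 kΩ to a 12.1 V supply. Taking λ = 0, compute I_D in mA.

V_GS = V_G = 3.43 V, so V_ov = 3.43 − 1.3 = 2.13 V.
k_n = μ_nC_ox · (W/L) = 7.5 mA/V².
Assume saturation: I_D = ½ k_n V_ov² = 0.5 × 7.5 × 2.13² = 17 mA, giving V_DS = V_DD − I_D R_D = 12.1 − 17 × 0.327 = 6.54 V.
V_DS = 6.54 V ≥ V_ov = 2.13 V, confirming saturation.

I_D = 17.0 mA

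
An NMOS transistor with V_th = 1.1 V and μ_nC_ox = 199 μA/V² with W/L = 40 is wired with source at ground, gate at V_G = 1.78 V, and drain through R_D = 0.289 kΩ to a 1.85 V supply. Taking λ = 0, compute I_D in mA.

V_GS = V_G = 1.78 V, so V_ov = 1.78 − 1.1 = 0.68 V.
k_n = μ_nC_ox · (W/L) = 7.96 mA/V².
Assume saturation: I_D = ½ k_n V_ov² = 0.5 × 7.96 × 0.68² = 1.84 mA, giving V_DS = V_DD − I_D R_D = 1.85 − 1.84 × 0.289 = 1.32 V.
V_DS = 1.32 V ≥ V_ov = 0.68 V, confirming saturation.

I_D = 1.84 mA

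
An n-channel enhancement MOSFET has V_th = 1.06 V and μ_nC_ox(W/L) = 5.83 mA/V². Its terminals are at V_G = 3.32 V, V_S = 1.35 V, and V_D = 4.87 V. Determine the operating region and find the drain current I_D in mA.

Saturation; I_D = 2.41 mA

V_GS = V_G − V_S = 3.32 − 1.35 = 1.97 V; V_DS = V_D − V_S = 4.87 − 1.35 = 3.52 V.
V_ov = V_GS − V_th = 1.97 − 1.06 = 0.91 V.
Since V_DS = 3.52 V ≥ V_ov = 0.91 V, the device is in saturation.
I_D = ½ k_n V_ov² = 0.5 × 5.83 × 0.91² = 2.41 mA.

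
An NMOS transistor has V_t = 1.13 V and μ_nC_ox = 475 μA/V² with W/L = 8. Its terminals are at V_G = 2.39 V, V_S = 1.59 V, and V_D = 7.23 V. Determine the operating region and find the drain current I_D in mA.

Cutoff; I_D = 0 mA

V_GS = V_G − V_S = 2.39 − 1.59 = 0.8 V; V_DS = V_D − V_S = 7.23 − 1.59 = 5.64 V.
V_GS = 0.8 V < V_t = 1.13 V, so the transistor is in cutoff.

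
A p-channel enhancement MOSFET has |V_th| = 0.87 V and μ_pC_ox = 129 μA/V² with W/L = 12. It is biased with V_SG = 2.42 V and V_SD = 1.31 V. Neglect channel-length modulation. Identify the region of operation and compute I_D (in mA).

k_p = μ_pC_ox · (W/L) = 1.548 mA/V².
V_ov = V_SG − |V_th| = 2.42 − 0.87 = 1.55 V.
Since V_SD = 1.31 V < V_ov = 1.55 V, the device is in the triode region.
I_D = k_p [V_ov · V_SD − ½ V_SD²] = 1.548 × [1.55 × 1.31 − 0.5 × 1.31²] = 1.81 mA.

Triode; I_D = 1.81 mA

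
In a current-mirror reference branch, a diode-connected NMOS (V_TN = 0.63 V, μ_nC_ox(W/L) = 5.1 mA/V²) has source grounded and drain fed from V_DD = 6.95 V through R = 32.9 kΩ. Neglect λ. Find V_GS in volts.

With gate tied to drain, V_GS = V_DS ≥ V_GS − V_TN, so the device is in saturation.
KCL at the drain: ½ k_n (V_GS − V_TN)² = (V_DD − V_GS)/R.
Let x = V_GS − 0.63. Then 83.9 x² + x − 6.32 = 0, giving x = 0.269 V (positive root), so V_GS = 0.899 V.
I_D = (V_DD − V_GS)/R = (6.95 − 0.899) / 32.9 = 0.184 mA.

V_GS = 0.899 V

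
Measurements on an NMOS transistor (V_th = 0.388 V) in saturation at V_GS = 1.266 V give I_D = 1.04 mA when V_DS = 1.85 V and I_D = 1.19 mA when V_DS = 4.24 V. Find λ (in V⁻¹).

λ = 0.0679 V⁻¹

With V_GS fixed, I_D ∝ (1 + λ V_DS) in saturation, so I_D2/I_D1 = (1 + λ V_DS2)/(1 + λ V_DS1).
1.19/1.04 = 1.144 = (1 + 4.24 λ)/(1 + 1.85 λ).
Solving: λ (I_D1 V_DS2 − I_D2 V_DS1) = I_D2 − I_D1, so λ = (1.19 − 1.04) / (1.04 × 4.24 − 1.19 × 1.85) = 0.15 / 2.21 = 0.0679 V⁻¹.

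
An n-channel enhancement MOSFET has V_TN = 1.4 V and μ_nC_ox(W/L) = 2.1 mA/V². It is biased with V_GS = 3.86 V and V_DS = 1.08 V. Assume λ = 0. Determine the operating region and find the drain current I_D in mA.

Triode; I_D = 4.35 mA

V_ov = V_GS − V_TN = 3.86 − 1.4 = 2.46 V.
Since V_DS = 1.08 V < V_ov = 2.46 V, the device is in the triode region.
I_D = k_n [V_ov · V_DS − ½ V_DS²] = 2.1 × [2.46 × 1.08 − 0.5 × 1.08²] = 4.35 mA.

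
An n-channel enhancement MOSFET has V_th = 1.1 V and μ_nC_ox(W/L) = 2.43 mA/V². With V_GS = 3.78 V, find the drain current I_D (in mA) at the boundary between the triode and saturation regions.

I_D = 8.73 mA

At the boundary V_DS = V_ov = V_GS − V_th = 3.78 − 1.1 = 2.68 V.
I_D = ½ k_n V_ov² = 0.5 × 2.43 × 2.68² = 8.73 mA.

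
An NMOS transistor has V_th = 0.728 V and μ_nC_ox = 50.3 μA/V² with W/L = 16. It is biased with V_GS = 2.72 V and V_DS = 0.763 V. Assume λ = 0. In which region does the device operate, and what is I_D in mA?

Triode; I_D = 0.989 mA

k_n = μ_nC_ox · (W/L) = 0.8048 mA/V².
V_ov = V_GS − V_th = 2.72 − 0.728 = 1.99 V.
Since V_DS = 0.763 V < V_ov = 1.99 V, the device is in the triode region.
I_D = k_n [V_ov · V_DS − ½ V_DS²] = 0.8048 × [1.99 × 0.763 − 0.5 × 0.763²] = 0.989 mA.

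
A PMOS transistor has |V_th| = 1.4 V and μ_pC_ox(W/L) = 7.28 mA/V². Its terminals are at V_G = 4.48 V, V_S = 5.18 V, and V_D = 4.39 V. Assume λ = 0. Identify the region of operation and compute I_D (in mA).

Cutoff; I_D = 0 mA

V_SG = V_S − V_G = 5.18 − 4.48 = 0.7 V; V_SD = V_S − V_D = 5.18 − 4.39 = 0.79 V.
V_SG = 0.7 V < |V_th| = 1.4 V, so the transistor is in cutoff.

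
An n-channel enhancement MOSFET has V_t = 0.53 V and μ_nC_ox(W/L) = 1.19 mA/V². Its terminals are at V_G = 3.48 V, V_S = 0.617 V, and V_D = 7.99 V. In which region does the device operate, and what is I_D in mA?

V_GS = V_G − V_S = 3.48 − 0.617 = 2.86 V; V_DS = V_D − V_S = 7.99 − 0.617 = 7.37 V.
V_ov = V_GS − V_t = 2.86 − 0.53 = 2.33 V.
Since V_DS = 7.37 V ≥ V_ov = 2.33 V, the device is in saturation.
I_D = ½ k_n V_ov² = 0.5 × 1.19 × 2.33² = 3.24 mA.

Saturation; I_D = 3.24 mA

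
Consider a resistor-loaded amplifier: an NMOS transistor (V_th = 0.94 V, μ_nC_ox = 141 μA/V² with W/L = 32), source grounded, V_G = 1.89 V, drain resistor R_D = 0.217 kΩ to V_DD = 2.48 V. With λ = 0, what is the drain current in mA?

V_GS = V_G = 1.89 V, so V_ov = 1.89 − 0.94 = 0.95 V.
k_n = μ_nC_ox · (W/L) = 4.512 mA/V².
Assume saturation: I_D = ½ k_n V_ov² = 0.5 × 4.512 × 0.95² = 2.04 mA, giving V_DS = V_DD − I_D R_D = 2.48 − 2.04 × 0.217 = 2.04 V.
V_DS = 2.04 V ≥ V_ov = 0.95 V, confirming saturation.

I_D = 2.04 mA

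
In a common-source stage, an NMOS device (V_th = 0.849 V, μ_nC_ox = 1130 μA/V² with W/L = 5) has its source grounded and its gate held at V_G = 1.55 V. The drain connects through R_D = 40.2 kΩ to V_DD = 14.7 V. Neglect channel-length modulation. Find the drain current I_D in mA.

I_D = 0.363 mA

V_GS = V_G = 1.55 V, so V_ov = 1.55 − 0.849 = 0.701 V.
k_n = μ_nC_ox · (W/L) = 5.65 mA/V².
Assume saturation: I_D = ½ k_n V_ov² = 0.5 × 5.65 × 0.701² = 1.39 mA, giving V_DS = V_DD − I_D R_D = 14.7 − 1.39 × 40.2 = -41.1 V.
But -41.1 V < V_ov = 0.701 V, so the device is actually in triode.
In triode I_D = k_n[V_ov V_DS − ½ V_DS²] and I_D = (V_DD − V_DS)/R_D. Equating: 114 V_DS² − 160.2 V_DS + 14.7 = 0, giving V_DS = 0.0986 V (the root below V_ov).
I_D = (14.7 − 0.0986) / 40.2 = 0.363 mA.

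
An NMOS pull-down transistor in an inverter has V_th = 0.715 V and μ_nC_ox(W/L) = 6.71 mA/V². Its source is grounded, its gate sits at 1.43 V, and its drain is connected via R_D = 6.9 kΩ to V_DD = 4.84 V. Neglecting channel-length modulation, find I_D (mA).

V_GS = V_G = 1.43 V, so V_ov = 1.43 − 0.715 = 0.715 V.
Assume saturation: I_D = ½ k_n V_ov² = 0.5 × 6.71 × 0.715² = 1.72 mA, giving V_DS = V_DD − I_D R_D = 4.84 − 1.72 × 6.9 = -6.99 V.
But -6.99 V < V_ov = 0.715 V, so the device is actually in triode.
In triode I_D = k_n[V_ov V_DS − ½ V_DS²] and I_D = (V_DD − V_DS)/R_D. Equating: 23.1 V_DS² − 34.1 V_DS + 4.84 = 0, giving V_DS = 0.159 V (the root below V_ov).
I_D = (4.84 − 0.159) / 6.9 = 0.678 mA.

I_D = 0.678 mA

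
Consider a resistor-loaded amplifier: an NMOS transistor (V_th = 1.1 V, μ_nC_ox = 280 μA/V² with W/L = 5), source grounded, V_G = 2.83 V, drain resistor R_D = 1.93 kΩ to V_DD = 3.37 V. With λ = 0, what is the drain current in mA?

V_GS = V_G = 2.83 V, so V_ov = 2.83 − 1.1 = 1.73 V.
k_n = μ_nC_ox · (W/L) = 1.4 mA/V².
Assume saturation: I_D = ½ k_n V_ov² = 0.5 × 1.4 × 1.73² = 2.1 mA, giving V_DS = V_DD − I_D R_D = 3.37 − 2.1 × 1.93 = -0.673 V.
But -0.673 V < V_ov = 1.73 V, so the device is actually in triode.
In triode I_D = k_n[V_ov V_DS − ½ V_DS²] and I_D = (V_DD − V_DS)/R_D. Equating: 1.35 V_DS² − 5.674 V_DS + 3.37 = 0, giving V_DS = 0.716 V (the root below V_ov).
I_D = (3.37 − 0.716) / 1.93 = 1.38 mA.

I_D = 1.38 mA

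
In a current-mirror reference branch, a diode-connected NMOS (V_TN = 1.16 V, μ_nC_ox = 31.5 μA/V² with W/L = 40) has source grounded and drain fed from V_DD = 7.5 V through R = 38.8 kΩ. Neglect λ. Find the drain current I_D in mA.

With gate tied to drain, V_GS = V_DS ≥ V_GS − V_TN, so the device is in saturation.
k_n = μ_nC_ox · (W/L) = 1.26 mA/V².
KCL at the drain: ½ k_n (V_GS − V_TN)² = (V_DD − V_GS)/R.
Let x = V_GS − 1.16. Then 24.4 x² + x − 6.34 = 0, giving x = 0.489 V (positive root), so V_GS = 1.65 V.
I_D = (V_DD − V_GS)/R = (7.5 − 1.65) / 38.8 = 0.151 mA.

I_D = 0.151 mA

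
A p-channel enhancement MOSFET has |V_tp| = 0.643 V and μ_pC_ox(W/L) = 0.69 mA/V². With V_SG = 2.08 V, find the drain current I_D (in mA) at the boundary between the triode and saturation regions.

I_D = 0.712 mA

At the boundary V_SD = V_ov = V_SG − |V_tp| = 2.08 − 0.643 = 1.44 V.
I_D = ½ k_p V_ov² = 0.5 × 0.69 × 1.44² = 0.712 mA.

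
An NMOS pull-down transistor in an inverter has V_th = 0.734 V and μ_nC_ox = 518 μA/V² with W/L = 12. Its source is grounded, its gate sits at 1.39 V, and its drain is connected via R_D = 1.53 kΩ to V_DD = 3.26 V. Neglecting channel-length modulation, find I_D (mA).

I_D = 1.34 mA

V_GS = V_G = 1.39 V, so V_ov = 1.39 − 0.734 = 0.656 V.
k_n = μ_nC_ox · (W/L) = 6.216 mA/V².
Assume saturation: I_D = ½ k_n V_ov² = 0.5 × 6.216 × 0.656² = 1.34 mA, giving V_DS = V_DD − I_D R_D = 3.26 − 1.34 × 1.53 = 1.21 V.
V_DS = 1.21 V ≥ V_ov = 0.656 V, confirming saturation.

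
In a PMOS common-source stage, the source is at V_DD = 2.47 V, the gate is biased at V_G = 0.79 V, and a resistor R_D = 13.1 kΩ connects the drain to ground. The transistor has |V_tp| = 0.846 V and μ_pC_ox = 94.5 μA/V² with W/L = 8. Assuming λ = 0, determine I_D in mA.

V_SG = V_DD − V_G = 2.47 − 0.79 = 1.68 V, so V_ov = 1.68 − 0.846 = 0.834 V.
k_p = μ_pC_ox · (W/L) = 0.756 mA/V².
Assume saturation: I_D = ½ k_p V_ov² = 0.5 × 0.756 × 0.834² = 0.263 mA, giving V_SD = V_DD − I_D R_D = 2.47 − 0.263 × 13.1 = -0.974 V.
But -0.974 V < V_ov = 0.834 V, so the device is actually in triode.
In triode I_D = k_p[V_ov V_SD − ½ V_SD²] and I_D = (V_DD − V_SD)/R_D. Equating: 4.95 V_SD² − 9.26 V_SD + 2.47 = 0, giving V_SD = 0.322 V (the root below V_ov).
I_D = (2.47 − 0.322) / 13.1 = 0.164 mA.

I_D = 0.164 mA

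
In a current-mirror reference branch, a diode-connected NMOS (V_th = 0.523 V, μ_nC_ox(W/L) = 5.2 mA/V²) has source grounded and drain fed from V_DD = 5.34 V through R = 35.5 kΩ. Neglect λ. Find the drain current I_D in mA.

I_D = 0.129 mA

With gate tied to drain, V_GS = V_DS ≥ V_GS − V_th, so the device is in saturation.
KCL at the drain: ½ k_n (V_GS − V_th)² = (V_DD − V_GS)/R.
Let x = V_GS − 0.523. Then 92.3 x² + x − 4.817 = 0, giving x = 0.223 V (positive root), so V_GS = 0.746 V.
I_D = (V_DD − V_GS)/R = (5.34 − 0.746) / 35.5 = 0.129 mA.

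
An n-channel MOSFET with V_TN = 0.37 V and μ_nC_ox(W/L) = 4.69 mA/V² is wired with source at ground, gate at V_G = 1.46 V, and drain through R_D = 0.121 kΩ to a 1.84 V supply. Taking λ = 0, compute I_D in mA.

I_D = 2.79 mA

V_GS = V_G = 1.46 V, so V_ov = 1.46 − 0.37 = 1.09 V.
Assume saturation: I_D = ½ k_n V_ov² = 0.5 × 4.69 × 1.09² = 2.79 mA, giving V_DS = V_DD − I_D R_D = 1.84 − 2.79 × 0.121 = 1.5 V.
V_DS = 1.5 V ≥ V_ov = 1.09 V, confirming saturation.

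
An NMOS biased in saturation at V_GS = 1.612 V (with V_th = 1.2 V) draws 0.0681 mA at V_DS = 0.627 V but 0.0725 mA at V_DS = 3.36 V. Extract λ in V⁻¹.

With V_GS fixed, I_D ∝ (1 + λ V_DS) in saturation, so I_D2/I_D1 = (1 + λ V_DS2)/(1 + λ V_DS1).
0.0725/0.0681 = 1.065 = (1 + 3.36 λ)/(1 + 0.627 λ).
Solving: λ (I_D1 V_DS2 − I_D2 V_DS1) = I_D2 − I_D1, so λ = (0.0725 − 0.0681) / (0.0681 × 3.36 − 0.0725 × 0.627) = 0.0044 / 0.183 = 0.024 V⁻¹.

λ = 0.0240 V⁻¹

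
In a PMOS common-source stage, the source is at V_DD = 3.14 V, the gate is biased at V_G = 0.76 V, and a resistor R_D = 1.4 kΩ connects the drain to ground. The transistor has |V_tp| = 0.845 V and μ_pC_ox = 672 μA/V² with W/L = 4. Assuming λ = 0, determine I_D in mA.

V_SG = V_DD − V_G = 3.14 − 0.76 = 2.38 V, so V_ov = 2.38 − 0.845 = 1.53 V.
k_p = μ_pC_ox · (W/L) = 2.688 mA/V².
Assume saturation: I_D = ½ k_p V_ov² = 0.5 × 2.688 × 1.53² = 3.17 mA, giving V_SD = V_DD − I_D R_D = 3.14 − 3.17 × 1.4 = -1.29 V.
But -1.29 V < V_ov = 1.53 V, so the device is actually in triode.
In triode I_D = k_p[V_ov V_SD − ½ V_SD²] and I_D = (V_DD − V_SD)/R_D. Equating: 1.88 V_SD² − 6.777 V_SD + 3.14 = 0, giving V_SD = 0.546 V (the root below V_ov).
I_D = (3.14 − 0.546) / 1.4 = 1.85 mA.

I_D = 1.85 mA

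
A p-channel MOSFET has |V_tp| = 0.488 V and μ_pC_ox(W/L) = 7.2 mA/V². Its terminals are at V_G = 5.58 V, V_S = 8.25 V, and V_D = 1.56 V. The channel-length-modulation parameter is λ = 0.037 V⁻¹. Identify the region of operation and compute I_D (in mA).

V_SG = V_S − V_G = 8.25 − 5.58 = 2.67 V; V_SD = V_S − V_D = 8.25 − 1.56 = 6.69 V.
V_ov = V_SG − |V_tp| = 2.67 − 0.488 = 2.18 V.
Since V_SD = 6.69 V ≥ V_ov = 2.18 V, the device is in saturation.
I_D = ½ k_p V_ov² (1 + λ V_SD) = 0.5 × 7.2 × 2.18² × (1 + 0.037 × 6.69) = 21.4 mA.

Saturation; I_D = 21.4 mA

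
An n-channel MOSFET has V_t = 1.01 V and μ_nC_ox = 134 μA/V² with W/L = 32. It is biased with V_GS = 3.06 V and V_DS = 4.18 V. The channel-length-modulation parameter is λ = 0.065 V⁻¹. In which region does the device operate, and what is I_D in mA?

Saturation; I_D = 11.5 mA

k_n = μ_nC_ox · (W/L) = 4.288 mA/V².
V_ov = V_GS − V_t = 3.06 − 1.01 = 2.05 V.
Since V_DS = 4.18 V ≥ V_ov = 2.05 V, the device is in saturation.
I_D = ½ k_n V_ov² (1 + λ V_DS) = 0.5 × 4.288 × 2.05² × (1 + 0.065 × 4.18) = 11.5 mA.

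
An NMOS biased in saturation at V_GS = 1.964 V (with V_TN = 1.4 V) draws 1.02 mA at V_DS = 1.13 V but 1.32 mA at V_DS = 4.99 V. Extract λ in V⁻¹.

λ = 0.0834 V⁻¹

With V_GS fixed, I_D ∝ (1 + λ V_DS) in saturation, so I_D2/I_D1 = (1 + λ V_DS2)/(1 + λ V_DS1).
1.32/1.02 = 1.294 = (1 + 4.99 λ)/(1 + 1.13 λ).
Solving: λ (I_D1 V_DS2 − I_D2 V_DS1) = I_D2 − I_D1, so λ = (1.32 − 1.02) / (1.02 × 4.99 − 1.32 × 1.13) = 0.3 / 3.6 = 0.0834 V⁻¹.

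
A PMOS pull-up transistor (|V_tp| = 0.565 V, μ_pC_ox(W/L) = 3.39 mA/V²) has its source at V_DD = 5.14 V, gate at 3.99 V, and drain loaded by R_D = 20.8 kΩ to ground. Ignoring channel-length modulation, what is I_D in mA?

I_D = 0.241 mA

V_SG = V_DD − V_G = 5.14 − 3.99 = 1.15 V, so V_ov = 1.15 − 0.565 = 0.585 V.
Assume saturation: I_D = ½ k_p V_ov² = 0.5 × 3.39 × 0.585² = 0.58 mA, giving V_SD = V_DD − I_D R_D = 5.14 − 0.58 × 20.8 = -6.93 V.
But -6.93 V < V_ov = 0.585 V, so the device is actually in triode.
In triode I_D = k_p[V_ov V_SD − ½ V_SD²] and I_D = (V_DD − V_SD)/R_D. Equating: 35.3 V_SD² − 42.25 V_SD + 5.14 = 0, giving V_SD = 0.137 V (the root below V_ov).
I_D = (5.14 − 0.137) / 20.8 = 0.241 mA.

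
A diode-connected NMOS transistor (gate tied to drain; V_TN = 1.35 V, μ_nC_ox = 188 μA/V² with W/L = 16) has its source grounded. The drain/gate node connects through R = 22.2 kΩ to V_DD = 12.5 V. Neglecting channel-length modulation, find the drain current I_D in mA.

I_D = 0.477 mA

With gate tied to drain, V_GS = V_DS ≥ V_GS − V_TN, so the device is in saturation.
k_n = μ_nC_ox · (W/L) = 3.008 mA/V².
KCL at the drain: ½ k_n (V_GS − V_TN)² = (V_DD − V_GS)/R.
Let x = V_GS − 1.35. Then 33.4 x² + x − 11.15 = 0, giving x = 0.563 V (positive root), so V_GS = 1.91 V.
I_D = (V_DD − V_GS)/R = (12.5 − 1.91) / 22.2 = 0.477 mA.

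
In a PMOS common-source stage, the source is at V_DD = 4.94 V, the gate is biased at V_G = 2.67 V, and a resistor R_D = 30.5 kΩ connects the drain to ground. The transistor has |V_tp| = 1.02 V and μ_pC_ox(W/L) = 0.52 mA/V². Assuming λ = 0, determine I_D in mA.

I_D = 0.153 mA

V_SG = V_DD − V_G = 4.94 − 2.67 = 2.27 V, so V_ov = 2.27 − 1.02 = 1.25 V.
Assume saturation: I_D = ½ k_p V_ov² = 0.5 × 0.52 × 1.25² = 0.406 mA, giving V_SD = V_DD − I_D R_D = 4.94 − 0.406 × 30.5 = -7.45 V.
But -7.45 V < V_ov = 1.25 V, so the device is actually in triode.
In triode I_D = k_p[V_ov V_SD − ½ V_SD²] and I_D = (V_DD − V_SD)/R_D. Equating: 7.93 V_SD² − 20.83 V_SD + 4.94 = 0, giving V_SD = 0.264 V (the root below V_ov).
I_D = (4.94 − 0.264) / 30.5 = 0.153 mA.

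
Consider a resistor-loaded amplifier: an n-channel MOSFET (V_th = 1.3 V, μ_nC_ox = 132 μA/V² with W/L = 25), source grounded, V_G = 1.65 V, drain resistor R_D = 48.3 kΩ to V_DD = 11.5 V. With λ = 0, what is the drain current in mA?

V_GS = V_G = 1.65 V, so V_ov = 1.65 − 1.3 = 0.35 V.
k_n = μ_nC_ox · (W/L) = 3.3 mA/V².
Assume saturation: I_D = ½ k_n V_ov² = 0.5 × 3.3 × 0.35² = 0.202 mA, giving V_DS = V_DD − I_D R_D = 11.5 − 0.202 × 48.3 = 1.74 V.
V_DS = 1.74 V ≥ V_ov = 0.35 V, confirming saturation.

I_D = 0.202 mA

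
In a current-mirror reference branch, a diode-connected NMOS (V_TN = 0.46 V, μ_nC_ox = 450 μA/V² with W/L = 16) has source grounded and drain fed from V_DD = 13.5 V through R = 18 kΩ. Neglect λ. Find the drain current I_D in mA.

I_D = 0.700 mA

With gate tied to drain, V_GS = V_DS ≥ V_GS − V_TN, so the device is in saturation.
k_n = μ_nC_ox · (W/L) = 7.2 mA/V².
KCL at the drain: ½ k_n (V_GS − V_TN)² = (V_DD − V_GS)/R.
Let x = V_GS − 0.46. Then 64.8 x² + x − 13.04 = 0, giving x = 0.441 V (positive root), so V_GS = 0.901 V.
I_D = (V_DD − V_GS)/R = (13.5 − 0.901) / 18 = 0.7 mA.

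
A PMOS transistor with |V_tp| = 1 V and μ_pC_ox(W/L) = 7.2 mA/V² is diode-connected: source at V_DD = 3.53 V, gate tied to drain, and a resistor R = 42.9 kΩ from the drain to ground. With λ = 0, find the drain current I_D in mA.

With gate tied to drain, V_SG = V_SD ≥ V_SG − |V_tp|, so the device is in saturation.
KCL at the drain: ½ k_p (V_SG − |V_tp|)² = (V_DD − V_SG)/R.
Let x = V_SG − 1. Then 154 x² + x − 2.53 = 0, giving x = 0.125 V (positive root), so V_SG = 1.12 V.
I_D = (V_DD − V_SG)/R = (3.53 − 1.12) / 42.9 = 0.0561 mA.

I_D = 0.0561 mA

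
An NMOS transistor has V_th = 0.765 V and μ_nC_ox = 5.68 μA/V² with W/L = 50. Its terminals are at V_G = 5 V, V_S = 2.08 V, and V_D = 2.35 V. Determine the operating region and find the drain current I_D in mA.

Triode; I_D = 0.155 mA

V_GS = V_G − V_S = 5 − 2.08 = 2.92 V; V_DS = V_D − V_S = 2.35 − 2.08 = 0.27 V.
k_n = μ_nC_ox · (W/L) = 0.284 mA/V².
V_ov = V_GS − V_th = 2.92 − 0.765 = 2.15 V.
Since V_DS = 0.27 V < V_ov = 2.15 V, the device is in the triode region.
I_D = k_n [V_ov · V_DS − ½ V_DS²] = 0.284 × [2.15 × 0.27 − 0.5 × 0.27²] = 0.155 mA.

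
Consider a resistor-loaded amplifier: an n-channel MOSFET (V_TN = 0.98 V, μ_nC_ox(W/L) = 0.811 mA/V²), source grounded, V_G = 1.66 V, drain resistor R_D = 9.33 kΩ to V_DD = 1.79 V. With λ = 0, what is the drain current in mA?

V_GS = V_G = 1.66 V, so V_ov = 1.66 − 0.98 = 0.68 V.
Assume saturation: I_D = ½ k_n V_ov² = 0.5 × 0.811 × 0.68² = 0.188 mA, giving V_DS = V_DD − I_D R_D = 1.79 − 0.188 × 9.33 = 0.0406 V.
But 0.0406 V < V_ov = 0.68 V, so the device is actually in triode.
In triode I_D = k_n[V_ov V_DS − ½ V_DS²] and I_D = (V_DD − V_DS)/R_D. Equating: 3.78 V_DS² − 6.145 V_DS + 1.79 = 0, giving V_DS = 0.38 V (the root below V_ov).
I_D = (1.79 − 0.38) / 9.33 = 0.151 mA.

I_D = 0.151 mA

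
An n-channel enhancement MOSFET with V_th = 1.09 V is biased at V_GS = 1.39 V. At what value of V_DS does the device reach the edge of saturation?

The boundary between triode and saturation is V_DS = V_GS − V_th = V_ov.
V_ov = 1.39 − 1.09 = 0.3 V.

V_DS,sat = 0.300 V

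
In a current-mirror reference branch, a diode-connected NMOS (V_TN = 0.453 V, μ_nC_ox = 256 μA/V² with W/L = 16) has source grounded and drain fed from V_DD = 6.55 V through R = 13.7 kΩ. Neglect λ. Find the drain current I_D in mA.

With gate tied to drain, V_GS = V_DS ≥ V_GS − V_TN, so the device is in saturation.
k_n = μ_nC_ox · (W/L) = 4.096 mA/V².
KCL at the drain: ½ k_n (V_GS − V_TN)² = (V_DD − V_GS)/R.
Let x = V_GS − 0.453. Then 28.1 x² + x − 6.097 = 0, giving x = 0.449 V (positive root), so V_GS = 0.902 V.
I_D = (V_DD − V_GS)/R = (6.55 − 0.902) / 13.7 = 0.412 mA.

I_D = 0.412 mA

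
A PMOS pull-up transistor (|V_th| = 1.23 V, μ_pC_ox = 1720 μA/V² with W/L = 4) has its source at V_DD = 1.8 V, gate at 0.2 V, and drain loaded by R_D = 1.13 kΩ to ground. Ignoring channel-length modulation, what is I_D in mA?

I_D = 0.471 mA

V_SG = V_DD − V_G = 1.8 − 0.2 = 1.6 V, so V_ov = 1.6 − 1.23 = 0.37 V.
k_p = μ_pC_ox · (W/L) = 6.88 mA/V².
Assume saturation: I_D = ½ k_p V_ov² = 0.5 × 6.88 × 0.37² = 0.471 mA, giving V_SD = V_DD − I_D R_D = 1.8 − 0.471 × 1.13 = 1.27 V.
V_SD = 1.27 V ≥ V_ov = 0.37 V, confirming saturation.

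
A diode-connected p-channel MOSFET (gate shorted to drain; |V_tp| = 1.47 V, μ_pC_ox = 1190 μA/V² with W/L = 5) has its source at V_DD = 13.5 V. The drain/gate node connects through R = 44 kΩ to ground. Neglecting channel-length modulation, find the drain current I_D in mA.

I_D = 0.267 mA

With gate tied to drain, V_SG = V_SD ≥ V_SG − |V_tp|, so the device is in saturation.
k_p = μ_pC_ox · (W/L) = 5.95 mA/V².
KCL at the drain: ½ k_p (V_SG − |V_tp|)² = (V_DD − V_SG)/R.
Let x = V_SG − 1.47. Then 131 x² + x − 12.03 = 0, giving x = 0.299 V (positive root), so V_SG = 1.77 V.
I_D = (V_DD − V_SG)/R = (13.5 − 1.77) / 44 = 0.267 mA.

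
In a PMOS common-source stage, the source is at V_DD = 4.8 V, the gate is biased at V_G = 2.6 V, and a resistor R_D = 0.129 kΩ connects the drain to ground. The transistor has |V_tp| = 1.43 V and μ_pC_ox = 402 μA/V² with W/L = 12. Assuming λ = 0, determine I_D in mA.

I_D = 1.43 mA

V_SG = V_DD − V_G = 4.8 − 2.6 = 2.2 V, so V_ov = 2.2 − 1.43 = 0.77 V.
k_p = μ_pC_ox · (W/L) = 4.824 mA/V².
Assume saturation: I_D = ½ k_p V_ov² = 0.5 × 4.824 × 0.77² = 1.43 mA, giving V_SD = V_DD − I_D R_D = 4.8 − 1.43 × 0.129 = 4.62 V.
V_SD = 4.62 V ≥ V_ov = 0.77 V, confirming saturation.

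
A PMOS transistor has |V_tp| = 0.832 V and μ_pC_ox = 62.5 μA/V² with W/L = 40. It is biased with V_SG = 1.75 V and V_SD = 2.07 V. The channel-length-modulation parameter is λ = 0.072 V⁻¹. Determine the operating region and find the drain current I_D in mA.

k_p = μ_pC_ox · (W/L) = 2.5 mA/V².
V_ov = V_SG − |V_tp| = 1.75 − 0.832 = 0.918 V.
Since V_SD = 2.07 V ≥ V_ov = 0.918 V, the device is in saturation.
I_D = ½ k_p V_ov² (1 + λ V_SD) = 0.5 × 2.5 × 0.918² × (1 + 0.072 × 2.07) = 1.21 mA.

Saturation; I_D = 1.21 mA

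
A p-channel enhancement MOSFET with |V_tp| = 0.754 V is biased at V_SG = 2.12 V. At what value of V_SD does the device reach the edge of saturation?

V_SD,sat = 1.37 V

The boundary between triode and saturation is V_SD = V_SG − |V_tp| = V_ov.
V_ov = 2.12 − 0.754 = 1.37 V.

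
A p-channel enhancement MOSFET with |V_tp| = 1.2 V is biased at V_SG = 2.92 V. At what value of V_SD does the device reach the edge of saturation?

V_SD,sat = 1.72 V

The boundary between triode and saturation is V_SD = V_SG − |V_tp| = V_ov.
V_ov = 2.92 − 1.2 = 1.72 V.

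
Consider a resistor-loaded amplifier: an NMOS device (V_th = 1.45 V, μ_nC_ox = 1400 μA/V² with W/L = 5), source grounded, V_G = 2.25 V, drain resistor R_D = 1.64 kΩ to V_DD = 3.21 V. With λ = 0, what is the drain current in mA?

I_D = 1.71 mA

V_GS = V_G = 2.25 V, so V_ov = 2.25 − 1.45 = 0.8 V.
k_n = μ_nC_ox · (W/L) = 7 mA/V².
Assume saturation: I_D = ½ k_n V_ov² = 0.5 × 7 × 0.8² = 2.24 mA, giving V_DS = V_DD − I_D R_D = 3.21 − 2.24 × 1.64 = -0.464 V.
But -0.464 V < V_ov = 0.8 V, so the device is actually in triode.
In triode I_D = k_n[V_ov V_DS − ½ V_DS²] and I_D = (V_DD − V_DS)/R_D. Equating: 5.74 V_DS² − 10.18 V_DS + 3.21 = 0, giving V_DS = 0.41 V (the root below V_ov).
I_D = (3.21 − 0.41) / 1.64 = 1.71 mA.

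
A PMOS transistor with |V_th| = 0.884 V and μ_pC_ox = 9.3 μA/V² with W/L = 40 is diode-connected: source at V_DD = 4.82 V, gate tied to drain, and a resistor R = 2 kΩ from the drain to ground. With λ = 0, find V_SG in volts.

With gate tied to drain, V_SG = V_SD ≥ V_SG − |V_th|, so the device is in saturation.
k_p = μ_pC_ox · (W/L) = 0.372 mA/V².
KCL at the drain: ½ k_p (V_SG − |V_th|)² = (V_DD − V_SG)/R.
Let x = V_SG − 0.884. Then 0.372 x² + x − 3.936 = 0, giving x = 2.18 V (positive root), so V_SG = 3.06 V.
I_D = (V_DD − V_SG)/R = (4.82 − 3.06) / 2 = 0.88 mA.

V_SG = 3.06 V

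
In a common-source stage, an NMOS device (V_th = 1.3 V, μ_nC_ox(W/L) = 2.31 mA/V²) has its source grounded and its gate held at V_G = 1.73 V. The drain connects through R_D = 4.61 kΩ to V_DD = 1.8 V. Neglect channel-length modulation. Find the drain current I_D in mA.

V_GS = V_G = 1.73 V, so V_ov = 1.73 − 1.3 = 0.43 V.
Assume saturation: I_D = ½ k_n V_ov² = 0.5 × 2.31 × 0.43² = 0.214 mA, giving V_DS = V_DD − I_D R_D = 1.8 − 0.214 × 4.61 = 0.815 V.
V_DS = 0.815 V ≥ V_ov = 0.43 V, confirming saturation.

I_D = 0.214 mA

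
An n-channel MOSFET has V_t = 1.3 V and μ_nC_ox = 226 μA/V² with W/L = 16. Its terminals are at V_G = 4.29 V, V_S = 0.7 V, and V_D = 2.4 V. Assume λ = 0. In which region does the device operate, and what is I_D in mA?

V_GS = V_G − V_S = 4.29 − 0.7 = 3.59 V; V_DS = V_D − V_S = 2.4 − 0.7 = 1.7 V.
k_n = μ_nC_ox · (W/L) = 3.616 mA/V².
V_ov = V_GS − V_t = 3.59 − 1.3 = 2.29 V.
Since V_DS = 1.7 V < V_ov = 2.29 V, the device is in the triode region.
I_D = k_n [V_ov · V_DS − ½ V_DS²] = 3.616 × [2.29 × 1.7 − 0.5 × 1.7²] = 8.85 mA.

Triode; I_D = 8.85 mA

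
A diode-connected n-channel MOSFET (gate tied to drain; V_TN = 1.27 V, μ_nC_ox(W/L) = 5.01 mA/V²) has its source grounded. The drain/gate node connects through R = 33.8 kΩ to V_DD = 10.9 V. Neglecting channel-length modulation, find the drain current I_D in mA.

I_D = 0.275 mA

With gate tied to drain, V_GS = V_DS ≥ V_GS − V_TN, so the device is in saturation.
KCL at the drain: ½ k_n (V_GS − V_TN)² = (V_DD − V_GS)/R.
Let x = V_GS − 1.27. Then 84.7 x² + x − 9.63 = 0, giving x = 0.331 V (positive root), so V_GS = 1.6 V.
I_D = (V_DD − V_GS)/R = (10.9 − 1.6) / 33.8 = 0.275 mA.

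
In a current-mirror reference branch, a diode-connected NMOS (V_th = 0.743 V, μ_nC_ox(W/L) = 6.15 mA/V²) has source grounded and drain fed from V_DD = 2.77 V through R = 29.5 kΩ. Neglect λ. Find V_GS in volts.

With gate tied to drain, V_GS = V_DS ≥ V_GS − V_th, so the device is in saturation.
KCL at the drain: ½ k_n (V_GS − V_th)² = (V_DD − V_GS)/R.
Let x = V_GS − 0.743. Then 90.7 x² + x − 2.027 = 0, giving x = 0.144 V (positive root), so V_GS = 0.887 V.
I_D = (V_DD − V_GS)/R = (2.77 − 0.887) / 29.5 = 0.0638 mA.

V_GS = 0.887 V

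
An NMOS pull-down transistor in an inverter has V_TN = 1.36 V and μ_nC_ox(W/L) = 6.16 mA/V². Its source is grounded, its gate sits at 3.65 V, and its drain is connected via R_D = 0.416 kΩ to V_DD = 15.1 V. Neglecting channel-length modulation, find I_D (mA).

I_D = 16.2 mA

V_GS = V_G = 3.65 V, so V_ov = 3.65 − 1.36 = 2.29 V.
Assume saturation: I_D = ½ k_n V_ov² = 0.5 × 6.16 × 2.29² = 16.2 mA, giving V_DS = V_DD − I_D R_D = 15.1 − 16.2 × 0.416 = 8.38 V.
V_DS = 8.38 V ≥ V_ov = 2.29 V, confirming saturation.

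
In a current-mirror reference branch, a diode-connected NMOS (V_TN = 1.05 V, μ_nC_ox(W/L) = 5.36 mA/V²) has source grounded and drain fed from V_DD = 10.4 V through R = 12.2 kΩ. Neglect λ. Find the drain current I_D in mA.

I_D = 0.724 mA

With gate tied to drain, V_GS = V_DS ≥ V_GS − V_TN, so the device is in saturation.
KCL at the drain: ½ k_n (V_GS − V_TN)² = (V_DD − V_GS)/R.
Let x = V_GS − 1.05. Then 32.7 x² + x − 9.35 = 0, giving x = 0.52 V (positive root), so V_GS = 1.57 V.
I_D = (V_DD − V_GS)/R = (10.4 − 1.57) / 12.2 = 0.724 mA.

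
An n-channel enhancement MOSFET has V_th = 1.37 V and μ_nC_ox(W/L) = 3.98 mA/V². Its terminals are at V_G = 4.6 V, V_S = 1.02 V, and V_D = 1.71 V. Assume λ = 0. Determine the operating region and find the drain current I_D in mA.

V_GS = V_G − V_S = 4.6 − 1.02 = 3.58 V; V_DS = V_D − V_S = 1.71 − 1.02 = 0.69 V.
V_ov = V_GS − V_th = 3.58 − 1.37 = 2.21 V.
Since V_DS = 0.69 V < V_ov = 2.21 V, the device is in the triode region.
I_D = k_n [V_ov · V_DS − ½ V_DS²] = 3.98 × [2.21 × 0.69 − 0.5 × 0.69²] = 5.12 mA.

Triode; I_D = 5.12 mA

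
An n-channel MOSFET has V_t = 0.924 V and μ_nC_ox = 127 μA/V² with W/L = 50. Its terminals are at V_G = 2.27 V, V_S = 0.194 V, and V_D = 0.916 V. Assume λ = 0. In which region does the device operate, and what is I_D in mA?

V_GS = V_G − V_S = 2.27 − 0.194 = 2.08 V; V_DS = V_D − V_S = 0.916 − 0.194 = 0.722 V.
k_n = μ_nC_ox · (W/L) = 6.35 mA/V².
V_ov = V_GS − V_t = 2.08 − 0.924 = 1.15 V.
Since V_DS = 0.722 V < V_ov = 1.15 V, the device is in the triode region.
I_D = k_n [V_ov · V_DS − ½ V_DS²] = 6.35 × [1.15 × 0.722 − 0.5 × 0.722²] = 3.63 mA.

Triode; I_D = 3.63 mA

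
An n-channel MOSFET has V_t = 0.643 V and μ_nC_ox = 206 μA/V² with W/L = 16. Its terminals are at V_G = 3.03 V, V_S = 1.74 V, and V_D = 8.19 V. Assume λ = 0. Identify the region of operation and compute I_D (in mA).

Saturation; I_D = 0.690 mA

V_GS = V_G − V_S = 3.03 − 1.74 = 1.29 V; V_DS = V_D − V_S = 8.19 − 1.74 = 6.45 V.
k_n = μ_nC_ox · (W/L) = 3.296 mA/V².
V_ov = V_GS − V_t = 1.29 − 0.643 = 0.647 V.
Since V_DS = 6.45 V ≥ V_ov = 0.647 V, the device is in saturation.
I_D = ½ k_n V_ov² = 0.5 × 3.296 × 0.647² = 0.69 mA.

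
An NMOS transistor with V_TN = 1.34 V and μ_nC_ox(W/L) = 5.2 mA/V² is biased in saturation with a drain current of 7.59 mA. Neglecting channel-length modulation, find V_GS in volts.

V_GS = 3.05 V

In saturation I_D = ½ k_n (V_GS − V_TN)², so V_GS − V_TN = √(2 I_D / k_n) = √(2 × 7.59 / 5.2) = 1.71 V.
V_GS = 1.34 + 1.71 = 3.05 V.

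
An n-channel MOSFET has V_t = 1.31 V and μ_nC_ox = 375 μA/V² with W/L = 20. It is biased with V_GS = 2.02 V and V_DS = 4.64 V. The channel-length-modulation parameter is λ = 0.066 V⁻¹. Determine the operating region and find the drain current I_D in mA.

Saturation; I_D = 2.47 mA

k_n = μ_nC_ox · (W/L) = 7.5 mA/V².
V_ov = V_GS − V_t = 2.02 − 1.31 = 0.71 V.
Since V_DS = 4.64 V ≥ V_ov = 0.71 V, the device is in saturation.
I_D = ½ k_n V_ov² (1 + λ V_DS) = 0.5 × 7.5 × 0.71² × (1 + 0.066 × 4.64) = 2.47 mA.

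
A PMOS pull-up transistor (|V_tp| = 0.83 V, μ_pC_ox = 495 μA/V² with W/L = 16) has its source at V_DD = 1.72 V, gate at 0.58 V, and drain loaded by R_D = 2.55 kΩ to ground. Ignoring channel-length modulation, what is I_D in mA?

V_SG = V_DD − V_G = 1.72 − 0.58 = 1.14 V, so V_ov = 1.14 − 0.83 = 0.31 V.
k_p = μ_pC_ox · (W/L) = 7.92 mA/V².
Assume saturation: I_D = ½ k_p V_ov² = 0.5 × 7.92 × 0.31² = 0.381 mA, giving V_SD = V_DD − I_D R_D = 1.72 − 0.381 × 2.55 = 0.75 V.
V_SD = 0.75 V ≥ V_ov = 0.31 V, confirming saturation.

I_D = 0.381 mA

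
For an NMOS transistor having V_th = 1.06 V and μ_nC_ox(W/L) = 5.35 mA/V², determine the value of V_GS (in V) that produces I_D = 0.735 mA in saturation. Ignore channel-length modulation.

In saturation I_D = ½ k_n (V_GS − V_th)², so V_GS − V_th = √(2 I_D / k_n) = √(2 × 0.735 / 5.35) = 0.524 V.
V_GS = 1.06 + 0.524 = 1.58 V.

V_GS = 1.58 V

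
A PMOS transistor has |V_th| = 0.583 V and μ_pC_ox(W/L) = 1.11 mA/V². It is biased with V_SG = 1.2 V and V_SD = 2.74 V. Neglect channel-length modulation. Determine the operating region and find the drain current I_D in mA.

Saturation; I_D = 0.211 mA

V_ov = V_SG − |V_th| = 1.2 − 0.583 = 0.617 V.
Since V_SD = 2.74 V ≥ V_ov = 0.617 V, the device is in saturation.
I_D = ½ k_p V_ov² = 0.5 × 1.11 × 0.617² = 0.211 mA.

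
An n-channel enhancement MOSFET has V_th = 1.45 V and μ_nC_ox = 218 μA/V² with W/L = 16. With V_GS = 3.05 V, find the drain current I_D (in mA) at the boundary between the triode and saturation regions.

At the boundary V_DS = V_ov = V_GS − V_th = 3.05 − 1.45 = 1.6 V.
k_n = μ_nC_ox · (W/L) = 3.488 mA/V².
I_D = ½ k_n V_ov² = 0.5 × 3.488 × 1.6² = 4.46 mA.

I_D = 4.46 mA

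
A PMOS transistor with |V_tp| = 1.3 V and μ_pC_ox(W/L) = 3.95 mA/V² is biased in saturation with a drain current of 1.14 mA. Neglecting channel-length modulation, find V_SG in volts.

V_SG = 2.06 V

In saturation I_D = ½ k_p (V_SG − |V_tp|)², so V_SG − |V_tp| = √(2 I_D / k_p) = √(2 × 1.14 / 3.95) = 0.76 V.
V_SG = 1.3 + 0.76 = 2.06 V.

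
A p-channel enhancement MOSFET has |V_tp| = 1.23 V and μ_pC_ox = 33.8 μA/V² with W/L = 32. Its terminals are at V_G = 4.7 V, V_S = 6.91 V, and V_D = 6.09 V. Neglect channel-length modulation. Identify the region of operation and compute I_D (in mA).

V_SG = V_S − V_G = 6.91 − 4.7 = 2.21 V; V_SD = V_S − V_D = 6.91 − 6.09 = 0.82 V.
k_p = μ_pC_ox · (W/L) = 1.082 mA/V².
V_ov = V_SG − |V_tp| = 2.21 − 1.23 = 0.98 V.
Since V_SD = 0.82 V < V_ov = 0.98 V, the device is in the triode region.
I_D = k_p [V_ov · V_SD − ½ V_SD²] = 1.082 × [0.98 × 0.82 − 0.5 × 0.82²] = 0.506 mA.

Triode; I_D = 0.506 mA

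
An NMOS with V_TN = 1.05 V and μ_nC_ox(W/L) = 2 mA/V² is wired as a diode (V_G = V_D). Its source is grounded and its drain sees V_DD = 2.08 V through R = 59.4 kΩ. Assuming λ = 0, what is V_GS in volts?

V_GS = 1.17 V

With gate tied to drain, V_GS = V_DS ≥ V_GS − V_TN, so the device is in saturation.
KCL at the drain: ½ k_n (V_GS − V_TN)² = (V_DD − V_GS)/R.
Let x = V_GS − 1.05. Then 59.4 x² + x − 1.03 = 0, giving x = 0.124 V (positive root), so V_GS = 1.17 V.
I_D = (V_DD − V_GS)/R = (2.08 − 1.17) / 59.4 = 0.0153 mA.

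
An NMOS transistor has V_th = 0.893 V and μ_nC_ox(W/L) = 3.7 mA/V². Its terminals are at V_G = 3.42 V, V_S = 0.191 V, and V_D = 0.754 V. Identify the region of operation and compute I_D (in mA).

Triode; I_D = 4.28 mA

V_GS = V_G − V_S = 3.42 − 0.191 = 3.23 V; V_DS = V_D − V_S = 0.754 − 0.191 = 0.563 V.
V_ov = V_GS − V_th = 3.23 − 0.893 = 2.34 V.
Since V_DS = 0.563 V < V_ov = 2.34 V, the device is in the triode region.
I_D = k_n [V_ov · V_DS − ½ V_DS²] = 3.7 × [2.34 × 0.563 − 0.5 × 0.563²] = 4.28 mA.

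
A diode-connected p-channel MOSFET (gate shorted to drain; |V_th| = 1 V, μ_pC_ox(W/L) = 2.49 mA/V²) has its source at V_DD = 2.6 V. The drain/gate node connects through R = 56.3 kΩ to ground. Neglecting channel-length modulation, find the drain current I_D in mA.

With gate tied to drain, V_SG = V_SD ≥ V_SG − |V_th|, so the device is in saturation.
KCL at the drain: ½ k_p (V_SG − |V_th|)² = (V_DD − V_SG)/R.
Let x = V_SG − 1. Then 70.1 x² + x − 1.6 = 0, giving x = 0.144 V (positive root), so V_SG = 1.14 V.
I_D = (V_DD − V_SG)/R = (2.6 − 1.14) / 56.3 = 0.0259 mA.

I_D = 0.0259 mA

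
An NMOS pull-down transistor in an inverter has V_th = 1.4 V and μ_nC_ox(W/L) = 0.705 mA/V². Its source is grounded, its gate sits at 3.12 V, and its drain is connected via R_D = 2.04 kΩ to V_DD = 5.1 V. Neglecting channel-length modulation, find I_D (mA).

I_D = 1.04 mA

V_GS = V_G = 3.12 V, so V_ov = 3.12 − 1.4 = 1.72 V.
Assume saturation: I_D = ½ k_n V_ov² = 0.5 × 0.705 × 1.72² = 1.04 mA, giving V_DS = V_DD − I_D R_D = 5.1 − 1.04 × 2.04 = 2.97 V.
V_DS = 2.97 V ≥ V_ov = 1.72 V, confirming saturation.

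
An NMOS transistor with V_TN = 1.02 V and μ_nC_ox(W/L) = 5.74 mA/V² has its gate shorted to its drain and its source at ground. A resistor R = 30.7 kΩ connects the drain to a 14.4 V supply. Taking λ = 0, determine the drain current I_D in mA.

With gate tied to drain, V_GS = V_DS ≥ V_GS − V_TN, so the device is in saturation.
KCL at the drain: ½ k_n (V_GS − V_TN)² = (V_DD − V_GS)/R.
Let x = V_GS − 1.02. Then 88.1 x² + x − 13.38 = 0, giving x = 0.384 V (positive root), so V_GS = 1.4 V.
I_D = (V_DD − V_GS)/R = (14.4 − 1.4) / 30.7 = 0.423 mA.

I_D = 0.423 mA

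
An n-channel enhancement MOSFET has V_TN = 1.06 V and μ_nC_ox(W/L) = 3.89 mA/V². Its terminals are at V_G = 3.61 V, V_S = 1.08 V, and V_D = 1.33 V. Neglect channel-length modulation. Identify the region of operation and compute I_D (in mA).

V_GS = V_G − V_S = 3.61 − 1.08 = 2.53 V; V_DS = V_D − V_S = 1.33 − 1.08 = 0.25 V.
V_ov = V_GS − V_TN = 2.53 − 1.06 = 1.47 V.
Since V_DS = 0.25 V < V_ov = 1.47 V, the device is in the triode region.
I_D = k_n [V_ov · V_DS − ½ V_DS²] = 3.89 × [1.47 × 0.25 − 0.5 × 0.25²] = 1.31 mA.

Triode; I_D = 1.31 mA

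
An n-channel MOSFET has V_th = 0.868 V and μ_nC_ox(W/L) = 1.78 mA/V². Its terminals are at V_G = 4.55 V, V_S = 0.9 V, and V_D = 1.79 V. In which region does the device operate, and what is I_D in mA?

V_GS = V_G − V_S = 4.55 − 0.9 = 3.65 V; V_DS = V_D − V_S = 1.79 − 0.9 = 0.89 V.
V_ov = V_GS − V_th = 3.65 − 0.868 = 2.78 V.
Since V_DS = 0.89 V < V_ov = 2.78 V, the device is in the triode region.
I_D = k_n [V_ov · V_DS − ½ V_DS²] = 1.78 × [2.78 × 0.89 − 0.5 × 0.89²] = 3.7 mA.

Triode; I_D = 3.70 mA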